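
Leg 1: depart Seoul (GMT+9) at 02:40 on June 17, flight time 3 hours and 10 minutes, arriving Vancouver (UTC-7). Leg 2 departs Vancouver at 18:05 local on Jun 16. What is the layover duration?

4 hours 15 minutes

Convert departure to UTC: 02:40 − 9:00 = 17:40 UTC on Jun 16.
Add 3 hours 10 minutes flight time → 20:50 UTC.
Vancouver is UTC−7:00, so local arrival = 20:50 − 7:00 = 13:50 on Jun 16.
Layover = 18:05 − 13:50 = 4 hours 15 minutes.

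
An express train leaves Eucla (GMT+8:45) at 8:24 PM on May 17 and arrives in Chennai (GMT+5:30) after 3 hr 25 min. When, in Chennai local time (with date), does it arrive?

Convert departure to UTC: 8:24 PM − 8:45 = 11:39 AM UTC on May 17.
Add 3 hours 25 minutes travel time → 3:04 PM UTC.
Chennai is UTC+5:30, so local arrival = 3:04 PM + 5:30 = 8:34 PM on May 17.

8:34 PM on May 17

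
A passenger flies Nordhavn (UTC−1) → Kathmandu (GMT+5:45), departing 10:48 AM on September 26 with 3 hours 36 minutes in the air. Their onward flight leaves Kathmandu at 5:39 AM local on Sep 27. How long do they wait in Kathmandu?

Convert departure to UTC: 10:48 AM + 1:00 = 11:48 AM UTC on Sep 26.
Add 3 hours and 36 minutes flight time → 3:24 PM UTC.
Kathmandu is UTC+5:45, so local arrival = 3:24 PM + 5:45 = 9:09 PM on Sep 26.
Layover = 5:39 AM − 9:09 PM (+1 day) = 8 hours 30 minutes.

8 hours 30 minutes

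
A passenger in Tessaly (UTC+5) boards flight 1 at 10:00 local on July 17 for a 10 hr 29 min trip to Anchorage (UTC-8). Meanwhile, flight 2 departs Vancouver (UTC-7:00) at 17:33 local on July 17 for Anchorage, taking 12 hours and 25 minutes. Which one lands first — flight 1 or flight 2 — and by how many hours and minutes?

the first, by 21 hours 29 minutes

Flight 1 in UTC: 10:00 − 5:00 = 05:00 on Jul 17.
+10 hours and 29 minutes → arrive 15:29 UTC on Jul 17.
Flight 2 in UTC: 17:33 + 7:00 = 00:33 on Jul 18.
+12 hours 25 minutes → arrive 12:58 UTC on Jul 18.
Flight 1 lands earlier by 21 hours 29 minutes.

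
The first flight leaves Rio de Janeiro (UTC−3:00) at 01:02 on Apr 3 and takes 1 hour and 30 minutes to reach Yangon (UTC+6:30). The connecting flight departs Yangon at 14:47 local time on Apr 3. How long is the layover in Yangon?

Convert departure to UTC: 01:02 + 3:00 = 04:02 UTC on Apr 3.
Add 1 hour and 30 minutes flight time → 05:32 UTC.
Yangon is UTC+6:30, so local arrival = 05:32 + 6:30 = 12:02 on Apr 3.
Layover = 14:47 − 12:02 = 2 hours 45 minutes.

2 hours 45 minutes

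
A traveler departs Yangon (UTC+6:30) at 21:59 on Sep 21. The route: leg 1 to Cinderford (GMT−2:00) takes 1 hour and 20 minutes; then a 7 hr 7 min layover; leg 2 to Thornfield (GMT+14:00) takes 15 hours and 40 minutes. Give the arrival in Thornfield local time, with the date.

05:36 on September 23

Convert departure to UTC: 21:59 − 6:30 = 15:29 UTC on Sep 21.
Add 1 hour 20 minutes leg 1 → 16:49 UTC.
Add 7 hours 7 minutes layover in Cinderford → 23:56 UTC.
Add 15 hours and 40 minutes leg 2 → 15:36 UTC (Sep 22).
Thornfield is UTC+14:00, so local arrival = 15:36 + 14:00 = 05:36 on Sep 23.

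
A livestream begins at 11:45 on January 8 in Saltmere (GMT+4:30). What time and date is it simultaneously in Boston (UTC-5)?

02:15 on Jan 8

In UTC: 11:45 − 4:30 = 07:15 on Jan 8.
Boston is UTC−5:00: 07:15 − 5:00 = 02:15 on Jan 8.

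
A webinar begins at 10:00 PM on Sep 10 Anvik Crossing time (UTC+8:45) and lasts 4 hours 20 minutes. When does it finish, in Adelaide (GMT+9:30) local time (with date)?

Convert start to UTC: 10:00 PM − 8:45 = 1:15 PM UTC on Sep 10.
Add 4 hours 20 minutes duration → 5:35 PM UTC.
Adelaide is UTC+9:30, so local end time = 5:35 PM + 9:30 = 3:05 AM on Sep 11.

3:05 AM on September 11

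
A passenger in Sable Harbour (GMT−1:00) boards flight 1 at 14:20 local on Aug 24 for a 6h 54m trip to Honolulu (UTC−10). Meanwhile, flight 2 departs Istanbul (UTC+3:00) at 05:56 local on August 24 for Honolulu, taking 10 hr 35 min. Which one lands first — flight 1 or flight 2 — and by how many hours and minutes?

Flight 1 in UTC: 14:20 + 1:00 = 15:20 on Aug 24.
+6 hours and 54 minutes → arrive 22:14 UTC on Aug 24.
Flight 2 in UTC: 05:56 − 3:00 = 02:56 on Aug 24.
+10 hours 35 minutes → arrive 13:31 UTC on Aug 24.
Flight 2 lands earlier by 8 hours 43 minutes.

the second, by 8 hours 43 minutes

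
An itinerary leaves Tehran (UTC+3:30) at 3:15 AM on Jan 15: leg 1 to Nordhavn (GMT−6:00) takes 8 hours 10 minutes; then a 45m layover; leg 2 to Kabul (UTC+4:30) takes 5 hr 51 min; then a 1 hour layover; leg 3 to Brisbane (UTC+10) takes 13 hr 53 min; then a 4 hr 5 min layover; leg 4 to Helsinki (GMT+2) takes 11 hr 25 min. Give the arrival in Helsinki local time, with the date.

10:54 PM on Jan 16

Convert departure to UTC: 3:15 AM − 3:30 = 11:45 PM UTC on Jan 14.
Add 8 hours 10 minutes leg 1 → 7:55 AM UTC (Jan 15).
Add 45 minutes layover in Nordhavn → 8:40 AM UTC.
Add 5 hours 51 minutes leg 2 → 2:31 PM UTC.
Add 1 hour layover in Kabul → 3:31 PM UTC.
Add 13 hours 53 minutes leg 3 → 5:24 AM UTC (Jan 16).
Add 4 hours and 5 minutes layover in Brisbane → 9:29 AM UTC.
Add 11 hours 25 minutes leg 4 → 8:54 PM UTC.
Helsinki is UTC+2:00, so local arrival = 8:54 PM + 2:00 = 10:54 PM on Jan 16.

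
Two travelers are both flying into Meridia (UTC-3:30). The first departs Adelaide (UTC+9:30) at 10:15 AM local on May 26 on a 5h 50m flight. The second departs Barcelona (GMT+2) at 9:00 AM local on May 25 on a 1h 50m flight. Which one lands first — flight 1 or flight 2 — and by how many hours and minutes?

Flight 1 in UTC: 10:15 AM − 9:30 = 12:45 AM on May 26.
+5 hours 50 minutes → arrive 6:35 AM UTC on May 26.
Flight 2 in UTC: 9:00 AM − 2:00 = 7:00 AM on May 25.
+1 hour 50 minutes → arrive 8:50 AM UTC on May 25.
Flight 2 lands earlier by 21 hours 45 minutes.

the second, by 21 hours 45 minutes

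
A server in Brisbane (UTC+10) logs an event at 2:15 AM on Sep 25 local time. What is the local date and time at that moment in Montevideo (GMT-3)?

In UTC: 2:15 AM − 10:00 = 4:15 PM on Sep 24.
Montevideo is UTC−3:00: 4:15 PM − 3:00 = 1:15 PM on Sep 24.

1:15 PM on Sep 24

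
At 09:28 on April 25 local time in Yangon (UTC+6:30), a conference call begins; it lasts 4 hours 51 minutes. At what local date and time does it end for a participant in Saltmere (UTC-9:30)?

Convert start to UTC: 09:28 − 6:30 = 02:58 UTC on Apr 25.
Add 4 hours 51 minutes duration → 07:49 UTC.
Saltmere is UTC−9:30, so local end time = 07:49 − 9:30 = 22:19 on Apr 24.

22:19 on Apr 24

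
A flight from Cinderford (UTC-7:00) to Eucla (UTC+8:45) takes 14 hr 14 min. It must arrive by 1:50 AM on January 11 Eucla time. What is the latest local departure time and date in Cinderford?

7:51 PM on January 9

Target arrival in UTC: 1:50 AM − 8:45 = 5:05 PM on Jan 10.
Subtract 14 hours 14 minutes → departure 2:51 AM UTC on Jan 10.
Cinderford is UTC−7:00: 2:51 AM − 7:00 = 7:51 PM on Jan 9.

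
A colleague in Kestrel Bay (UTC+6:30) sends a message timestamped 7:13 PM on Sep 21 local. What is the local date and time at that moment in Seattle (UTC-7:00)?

5:43 AM on September 21

In UTC: 7:13 PM − 6:30 = 12:43 PM on Sep 21.
Seattle is UTC−7:00: 12:43 PM − 7:00 = 5:43 AM on Sep 21.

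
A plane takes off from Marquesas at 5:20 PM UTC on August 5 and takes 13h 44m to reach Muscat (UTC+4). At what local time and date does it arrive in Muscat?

11:04 AM on Aug 6

Departure is given in UTC: 5:20 PM on Aug 5.
Add 13 hours and 44 minutes → 7:04 AM UTC (Aug 6).
Muscat is UTC+4:00: 7:04 AM + 4:00 = 11:04 AM on Aug 6.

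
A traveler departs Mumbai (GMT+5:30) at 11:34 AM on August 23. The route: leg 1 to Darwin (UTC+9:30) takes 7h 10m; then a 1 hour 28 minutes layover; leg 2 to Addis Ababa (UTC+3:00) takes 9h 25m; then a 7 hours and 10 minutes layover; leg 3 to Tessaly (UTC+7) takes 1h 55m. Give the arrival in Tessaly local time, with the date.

4:12 PM on August 24

Convert departure to UTC: 11:34 AM − 5:30 = 6:04 AM UTC on Aug 23.
Add 7 hours 10 minutes leg 1 → 1:14 PM UTC.
Add 1 hour 28 minutes layover in Darwin → 2:42 PM UTC.
Add 9 hours 25 minutes leg 2 → 12:07 AM UTC (Aug 24).
Add 7 hours 10 minutes layover in Addis Ababa → 7:17 AM UTC.
Add 1 hour and 55 minutes leg 3 → 9:12 AM UTC.
Tessaly is UTC+7:00, so local arrival = 9:12 AM + 7:00 = 4:12 PM on Aug 24.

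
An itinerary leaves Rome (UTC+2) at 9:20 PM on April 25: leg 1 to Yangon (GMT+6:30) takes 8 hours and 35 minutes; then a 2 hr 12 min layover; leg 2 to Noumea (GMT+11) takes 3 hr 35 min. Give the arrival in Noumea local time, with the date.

8:42 PM on April 26

Convert departure to UTC: 9:20 PM − 2:00 = 7:20 PM UTC on Apr 25.
Add 8 hours and 35 minutes leg 1 → 3:55 AM UTC (Apr 26).
Add 2 hours and 12 minutes layover in Yangon → 6:07 AM UTC.
Add 3 hours and 35 minutes leg 2 → 9:42 AM UTC.
Noumea is UTC+11:00, so local arrival = 9:42 AM + 11:00 = 8:42 PM on Apr 26.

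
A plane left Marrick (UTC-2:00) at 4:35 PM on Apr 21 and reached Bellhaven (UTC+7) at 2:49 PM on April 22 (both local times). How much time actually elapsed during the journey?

Departure in UTC: 4:35 PM + 2:00 = 6:35 PM on Apr 21.
Arrival in UTC: 2:49 PM − 7:00 = 7:49 AM on Apr 22.
Elapsed = 7:49 AM − 6:35 PM (+1 day) = 13 hours 14 minutes.

13 hours 14 minutes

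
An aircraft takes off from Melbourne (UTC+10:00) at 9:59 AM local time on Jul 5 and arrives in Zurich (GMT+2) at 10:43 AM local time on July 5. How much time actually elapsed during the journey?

8 hours 44 minutes

Departure in UTC: 9:59 AM − 10:00 = 11:59 PM on Jul 4.
Arrival in UTC: 10:43 AM − 2:00 = 8:43 AM on Jul 5.
Elapsed = 8:43 AM − 11:59 PM (+1 day) = 8 hours 44 minutes.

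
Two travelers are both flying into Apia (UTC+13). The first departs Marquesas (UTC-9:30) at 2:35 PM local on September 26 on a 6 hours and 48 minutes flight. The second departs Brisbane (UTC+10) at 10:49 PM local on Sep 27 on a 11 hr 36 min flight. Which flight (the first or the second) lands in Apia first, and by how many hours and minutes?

the first, by 17 hours 32 minutes

Flight 1 in UTC: 2:35 PM + 9:30 = 12:05 AM on Sep 27.
+6 hours 48 minutes → arrive 6:53 AM UTC on Sep 27.
Flight 2 in UTC: 10:49 PM − 10:00 = 12:49 PM on Sep 27.
+11 hours and 36 minutes → arrive 12:25 AM UTC on Sep 28.
Flight 1 lands earlier by 17 hours 32 minutes.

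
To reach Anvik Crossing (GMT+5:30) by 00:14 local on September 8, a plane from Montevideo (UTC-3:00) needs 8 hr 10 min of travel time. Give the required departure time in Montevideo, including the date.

Target arrival in UTC: 00:14 − 5:30 = 18:44 on Sep 7.
Subtract 8 hours and 10 minutes → departure 10:34 UTC on Sep 7.
Montevideo is UTC−3:00: 10:34 − 3:00 = 07:34 on Sep 7.

07:34 on September 7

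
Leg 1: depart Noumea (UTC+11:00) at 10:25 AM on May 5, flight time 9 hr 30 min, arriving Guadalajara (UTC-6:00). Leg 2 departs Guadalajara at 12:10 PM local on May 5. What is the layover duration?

9 hours 15 minutes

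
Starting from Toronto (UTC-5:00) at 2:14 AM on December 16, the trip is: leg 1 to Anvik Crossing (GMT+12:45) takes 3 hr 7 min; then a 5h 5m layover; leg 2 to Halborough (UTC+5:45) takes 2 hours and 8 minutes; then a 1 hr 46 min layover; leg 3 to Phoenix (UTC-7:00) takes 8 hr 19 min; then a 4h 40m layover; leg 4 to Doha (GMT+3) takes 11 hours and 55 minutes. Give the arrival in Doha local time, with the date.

Convert departure to UTC: 2:14 AM + 5:00 = 7:14 AM UTC on Dec 16.
Add 3 hours 7 minutes leg 1 → 10:21 AM UTC.
Add 5 hours and 5 minutes layover in Anvik Crossing → 3:26 PM UTC.
Add 2 hours 8 minutes leg 2 → 5:34 PM UTC.
Add 1 hour and 46 minutes layover in Halborough → 7:20 PM UTC.
Add 8 hours and 19 minutes leg 3 → 3:39 AM UTC (Dec 17).
Add 4 hours 40 minutes layover in Phoenix → 8:19 AM UTC.
Add 11 hours and 55 minutes leg 4 → 8:14 PM UTC.
Doha is UTC+3:00, so local arrival = 8:14 PM + 3:00 = 11:14 PM on Dec 17.

11:14 PM on December 17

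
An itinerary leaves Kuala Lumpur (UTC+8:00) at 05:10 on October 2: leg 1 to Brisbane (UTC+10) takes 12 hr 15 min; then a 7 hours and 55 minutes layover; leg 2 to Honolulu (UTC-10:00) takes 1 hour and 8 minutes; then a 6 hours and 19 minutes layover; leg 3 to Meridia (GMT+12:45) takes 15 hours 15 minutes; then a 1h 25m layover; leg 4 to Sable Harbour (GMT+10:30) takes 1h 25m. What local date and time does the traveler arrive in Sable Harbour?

05:22 on October 4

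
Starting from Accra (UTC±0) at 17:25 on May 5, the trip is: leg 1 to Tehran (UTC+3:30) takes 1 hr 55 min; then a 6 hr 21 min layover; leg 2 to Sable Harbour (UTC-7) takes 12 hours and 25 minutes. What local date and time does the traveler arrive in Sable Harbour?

07:06 on May 6

Accra is at UTC+0, so departure is already 17:25 UTC on May 5.
Add 1 hour 55 minutes leg 1 → 19:20 UTC.
Add 6 hours and 21 minutes layover in Tehran → 01:41 UTC (May 6).
Add 12 hours and 25 minutes leg 2 → 14:06 UTC.
Sable Harbour is UTC−7:00, so local arrival = 14:06 − 7:00 = 07:06 on May 6.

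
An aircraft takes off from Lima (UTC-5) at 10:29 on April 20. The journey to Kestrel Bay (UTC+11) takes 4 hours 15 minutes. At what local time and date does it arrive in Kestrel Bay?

Kestrel Bay is 16:00 ahead of Lima.
After 4 hours 15 minutes it is 14:44 in Lima.
Shift by the zone difference: 14:44 + 16:00 = 06:44 on Apr 21 in Kestrel Bay.

06:44 on April 21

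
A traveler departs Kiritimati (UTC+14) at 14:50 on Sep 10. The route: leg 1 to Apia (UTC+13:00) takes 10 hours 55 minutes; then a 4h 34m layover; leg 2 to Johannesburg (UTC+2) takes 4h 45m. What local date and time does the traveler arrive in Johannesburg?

Convert departure to UTC: 14:50 − 14:00 = 00:50 UTC on Sep 10.
Add 10 hours 55 minutes leg 1 → 11:45 UTC.
Add 4 hours and 34 minutes layover in Apia → 16:19 UTC.
Add 4 hours and 45 minutes leg 2 → 21:04 UTC.
Johannesburg is UTC+2:00, so local arrival = 21:04 + 2:00 = 23:04 on Sep 10.

23:04 on September 10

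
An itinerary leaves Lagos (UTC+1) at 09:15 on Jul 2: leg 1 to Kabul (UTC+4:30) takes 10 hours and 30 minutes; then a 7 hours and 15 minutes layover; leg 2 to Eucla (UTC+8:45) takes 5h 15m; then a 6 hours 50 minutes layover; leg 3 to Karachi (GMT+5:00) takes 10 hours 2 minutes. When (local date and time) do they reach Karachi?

Convert departure to UTC: 09:15 − 1:00 = 08:15 UTC on Jul 2.
Add 10 hours and 30 minutes leg 1 → 18:45 UTC.
Add 7 hours and 15 minutes layover in Kabul → 02:00 UTC (Jul 3).
Add 5 hours and 15 minutes leg 2 → 07:15 UTC.
Add 6 hours 50 minutes layover in Eucla → 14:05 UTC.
Add 10 hours and 2 minutes leg 3 → 00:07 UTC (Jul 4).
Karachi is UTC+5:00, so local arrival = 00:07 + 5:00 = 05:07 on Jul 4.

05:07 on July 4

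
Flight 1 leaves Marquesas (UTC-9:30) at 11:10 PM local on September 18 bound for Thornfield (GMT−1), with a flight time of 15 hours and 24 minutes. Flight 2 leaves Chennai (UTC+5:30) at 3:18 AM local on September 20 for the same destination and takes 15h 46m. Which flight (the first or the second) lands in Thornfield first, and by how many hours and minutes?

the first, by 13 hours 30 minutes

Flight 1 in UTC: 11:10 PM + 9:30 = 8:40 AM on Sep 19.
+15 hours and 24 minutes → arrive 12:04 AM UTC on Sep 20.
Flight 2 in UTC: 3:18 AM − 5:30 = 9:48 PM on Sep 19.
+15 hours 46 minutes → arrive 1:34 PM UTC on Sep 20.
Flight 1 lands earlier by 13 hours 30 minutes.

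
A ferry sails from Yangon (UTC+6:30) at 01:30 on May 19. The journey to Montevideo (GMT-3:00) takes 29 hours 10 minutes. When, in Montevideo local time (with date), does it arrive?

21:10 on May 19

Montevideo is 9:30 behind Yangon.
After 29 hours and 10 minutes it is 06:40 (May 20) in Yangon.
Shift by the zone difference: 06:40 − 9:30 = 21:10 on May 19 in Montevideo.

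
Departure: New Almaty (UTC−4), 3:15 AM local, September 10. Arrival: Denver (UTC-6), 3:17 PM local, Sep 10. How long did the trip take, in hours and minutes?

14 hours 2 minutes

Departure in UTC: 3:15 AM + 4:00 = 7:15 AM on Sep 10.
Arrival in UTC: 3:17 PM + 6:00 = 9:17 PM on Sep 10.
Elapsed = 9:17 PM − 7:15 AM = 14 hours 2 minutes.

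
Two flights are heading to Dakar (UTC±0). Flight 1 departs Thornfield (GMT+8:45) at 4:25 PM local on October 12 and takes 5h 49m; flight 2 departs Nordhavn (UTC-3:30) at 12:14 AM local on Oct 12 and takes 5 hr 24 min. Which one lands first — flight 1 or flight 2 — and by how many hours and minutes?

the second, by 4 hours 21 minutes

Flight 1 in UTC: 4:25 PM − 8:45 = 7:40 AM on Oct 12.
+5 hours and 49 minutes → arrive 1:29 PM UTC on Oct 12.
Flight 2 in UTC: 12:14 AM + 3:30 = 3:44 AM on Oct 12.
+5 hours and 24 minutes → arrive 9:08 AM UTC on Oct 12.
Flight 2 lands earlier by 4 hours 21 minutes.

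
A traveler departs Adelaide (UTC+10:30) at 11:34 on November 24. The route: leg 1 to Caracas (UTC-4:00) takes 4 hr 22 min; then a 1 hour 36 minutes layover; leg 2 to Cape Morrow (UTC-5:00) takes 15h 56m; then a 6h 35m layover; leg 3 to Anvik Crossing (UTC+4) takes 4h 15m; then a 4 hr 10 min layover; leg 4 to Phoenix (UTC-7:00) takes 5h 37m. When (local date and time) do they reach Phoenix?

12:35 on November 25

Convert departure to UTC: 11:34 − 10:30 = 01:04 UTC on Nov 24.
Add 4 hours 22 minutes leg 1 → 05:26 UTC.
Add 1 hour 36 minutes layover in Caracas → 07:02 UTC.
Add 15 hours 56 minutes leg 2 → 22:58 UTC.
Add 6 hours and 35 minutes layover in Cape Morrow → 05:33 UTC (Nov 25).
Add 4 hours and 15 minutes leg 3 → 09:48 UTC.
Add 4 hours and 10 minutes layover in Anvik Crossing → 13:58 UTC.
Add 5 hours 37 minutes leg 4 → 19:35 UTC.
Phoenix is UTC−7:00, so local arrival = 19:35 − 7:00 = 12:35 on Nov 25.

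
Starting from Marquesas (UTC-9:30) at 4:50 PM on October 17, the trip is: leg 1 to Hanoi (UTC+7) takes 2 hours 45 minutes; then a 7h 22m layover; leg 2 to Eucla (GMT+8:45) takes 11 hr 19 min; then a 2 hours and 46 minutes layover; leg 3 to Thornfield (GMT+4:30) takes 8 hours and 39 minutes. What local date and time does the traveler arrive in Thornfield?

3:41 PM on October 19

Convert departure to UTC: 4:50 PM + 9:30 = 2:20 AM UTC on Oct 18.
Add 2 hours and 45 minutes leg 1 → 5:05 AM UTC.
Add 7 hours and 22 minutes layover in Hanoi → 12:27 PM UTC.
Add 11 hours 19 minutes leg 2 → 11:46 PM UTC.
Add 2 hours 46 minutes layover in Eucla → 2:32 AM UTC (Oct 19).
Add 8 hours 39 minutes leg 3 → 11:11 AM UTC.
Thornfield is UTC+4:30, so local arrival = 11:11 AM + 4:30 = 3:41 PM on Oct 19.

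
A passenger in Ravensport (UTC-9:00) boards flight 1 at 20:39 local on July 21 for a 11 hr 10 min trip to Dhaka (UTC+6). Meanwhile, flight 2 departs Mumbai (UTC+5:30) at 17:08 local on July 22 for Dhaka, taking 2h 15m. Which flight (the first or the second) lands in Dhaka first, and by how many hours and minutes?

the second, by 2 hours 56 minutes

Flight 1 in UTC: 20:39 + 9:00 = 05:39 on Jul 22.
+11 hours and 10 minutes → arrive 16:49 UTC on Jul 22.
Flight 2 in UTC: 17:08 − 5:30 = 11:38 on Jul 22.
+2 hours 15 minutes → arrive 13:53 UTC on Jul 22.
Flight 2 lands earlier by 2 hours 56 minutes.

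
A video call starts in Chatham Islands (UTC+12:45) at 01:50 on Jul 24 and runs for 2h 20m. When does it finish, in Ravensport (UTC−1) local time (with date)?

Convert start to UTC: 01:50 − 12:45 = 13:05 UTC on Jul 23.
Add 2 hours 20 minutes duration → 15:25 UTC.
Ravensport is UTC−1:00, so local end time = 15:25 − 1:00 = 14:25 on Jul 23.

14:25 on July 23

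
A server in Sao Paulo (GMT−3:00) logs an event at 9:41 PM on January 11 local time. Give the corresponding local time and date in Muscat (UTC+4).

4:41 AM on Jan 12

In UTC: 9:41 PM + 3:00 = 12:41 AM on Jan 12.
Muscat is UTC+4:00: 12:41 AM + 4:00 = 4:41 AM on Jan 12.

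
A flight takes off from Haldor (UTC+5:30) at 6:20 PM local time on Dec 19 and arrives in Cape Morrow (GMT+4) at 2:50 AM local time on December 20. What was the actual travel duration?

Departure in UTC: 6:20 PM − 5:30 = 12:50 PM on Dec 19.
Arrival in UTC: 2:50 AM − 4:00 = 10:50 PM on Dec 19.
Elapsed = 10:50 PM − 12:50 PM = 10 hours.

10 hours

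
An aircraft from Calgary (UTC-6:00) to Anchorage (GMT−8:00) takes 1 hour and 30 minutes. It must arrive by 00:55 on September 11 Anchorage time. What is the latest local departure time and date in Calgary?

Target arrival in UTC: 00:55 + 8:00 = 08:55 on Sep 11.
Subtract 1 hour and 30 minutes → departure 07:25 UTC on Sep 11.
Calgary is UTC−6:00: 07:25 − 6:00 = 01:25 on Sep 11.

01:25 on Sep 11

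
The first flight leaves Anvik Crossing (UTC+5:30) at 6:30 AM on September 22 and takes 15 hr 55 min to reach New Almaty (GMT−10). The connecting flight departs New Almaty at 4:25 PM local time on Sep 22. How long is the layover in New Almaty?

9 hours 30 minutes

Convert departure to UTC: 6:30 AM − 5:30 = 1:00 AM UTC on Sep 22.
Add 15 hours 55 minutes flight time → 4:55 PM UTC.
New Almaty is UTC−10:00, so local arrival = 4:55 PM − 10:00 = 6:55 AM on Sep 22.
Layover = 4:25 PM − 6:55 AM = 9 hours 30 minutes.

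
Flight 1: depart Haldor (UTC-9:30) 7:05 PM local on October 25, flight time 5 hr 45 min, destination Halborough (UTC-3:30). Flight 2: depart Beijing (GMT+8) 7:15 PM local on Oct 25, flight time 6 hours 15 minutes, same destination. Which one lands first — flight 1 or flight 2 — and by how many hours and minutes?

Flight 1 in UTC: 7:05 PM + 9:30 = 4:35 AM on Oct 26.
+5 hours 45 minutes → arrive 10:20 AM UTC on Oct 26.
Flight 2 in UTC: 7:15 PM − 8:00 = 11:15 AM on Oct 25.
+6 hours 15 minutes → arrive 5:30 PM UTC on Oct 25.
Flight 2 lands earlier by 16 hours 50 minutes.

the second, by 16 hours 50 minutes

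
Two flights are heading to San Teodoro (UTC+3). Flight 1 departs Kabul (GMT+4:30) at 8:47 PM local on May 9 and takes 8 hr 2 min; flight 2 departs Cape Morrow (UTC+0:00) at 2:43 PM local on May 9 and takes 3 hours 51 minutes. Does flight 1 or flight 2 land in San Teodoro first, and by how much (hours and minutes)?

the second, by 5 hours 45 minutes

Flight 1 in UTC: 8:47 PM − 4:30 = 4:17 PM on May 9.
+8 hours and 2 minutes → arrive 12:19 AM UTC on May 10.
Flight 2 departs at 2:43 PM UTC (May 9).
+3 hours and 51 minutes → arrive 6:34 PM UTC on May 9.
Flight 2 lands earlier by 5 hours 45 minutes.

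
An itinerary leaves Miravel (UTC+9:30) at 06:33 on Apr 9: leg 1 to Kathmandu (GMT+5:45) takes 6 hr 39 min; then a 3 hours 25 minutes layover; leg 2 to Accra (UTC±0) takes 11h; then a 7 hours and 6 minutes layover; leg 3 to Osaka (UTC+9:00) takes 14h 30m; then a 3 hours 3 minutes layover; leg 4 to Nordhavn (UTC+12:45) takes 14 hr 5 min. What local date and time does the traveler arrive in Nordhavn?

21:36 on April 11

Convert departure to UTC: 06:33 − 9:30 = 21:03 UTC on Apr 8.
Add 6 hours and 39 minutes leg 1 → 03:42 UTC (Apr 9).
Add 3 hours 25 minutes layover in Kathmandu → 07:07 UTC.
Add 11 hours leg 2 → 18:07 UTC.
Add 7 hours and 6 minutes layover in Accra → 01:13 UTC (Apr 10).
Add 14 hours and 30 minutes leg 3 → 15:43 UTC.
Add 3 hours and 3 minutes layover in Osaka → 18:46 UTC.
Add 14 hours and 5 minutes leg 4 → 08:51 UTC (Apr 11).
Nordhavn is UTC+12:45, so local arrival = 08:51 + 12:45 = 21:36 on Apr 11.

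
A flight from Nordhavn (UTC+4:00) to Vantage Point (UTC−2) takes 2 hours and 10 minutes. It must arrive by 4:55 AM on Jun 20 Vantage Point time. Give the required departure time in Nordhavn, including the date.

Target arrival in UTC: 4:55 AM + 2:00 = 6:55 AM on Jun 20.
Subtract 2 hours and 10 minutes → departure 4:45 AM UTC on Jun 20.
Nordhavn is UTC+4:00: 4:45 AM + 4:00 = 8:45 AM on Jun 20.

8:45 AM on Jun 20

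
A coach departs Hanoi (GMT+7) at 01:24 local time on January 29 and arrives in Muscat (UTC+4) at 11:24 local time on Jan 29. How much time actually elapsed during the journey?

13 hours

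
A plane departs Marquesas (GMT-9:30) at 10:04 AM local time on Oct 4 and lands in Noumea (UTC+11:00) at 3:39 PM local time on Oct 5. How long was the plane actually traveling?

9 hours 5 minutes

Departure in UTC: 10:04 AM + 9:30 = 7:34 PM on Oct 4.
Arrival in UTC: 3:39 PM − 11:00 = 4:39 AM on Oct 5.
Elapsed = 4:39 AM − 7:34 PM (+1 day) = 9 hours 5 minutes.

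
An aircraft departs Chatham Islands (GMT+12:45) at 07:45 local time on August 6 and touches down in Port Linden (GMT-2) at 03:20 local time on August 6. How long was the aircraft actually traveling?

10 hours 20 minutes

Departure in UTC: 07:45 − 12:45 = 19:00 on Aug 5.
Arrival in UTC: 03:20 + 2:00 = 05:20 on Aug 6.
Elapsed = 05:20 − 19:00 (+1 day) = 10 hours 20 minutes.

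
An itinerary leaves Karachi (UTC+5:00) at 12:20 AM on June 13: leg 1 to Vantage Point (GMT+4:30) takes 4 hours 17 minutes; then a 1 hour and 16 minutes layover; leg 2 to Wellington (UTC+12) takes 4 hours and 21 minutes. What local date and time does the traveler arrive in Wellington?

5:14 PM on Jun 13

Convert departure to UTC: 12:20 AM − 5:00 = 7:20 PM UTC on Jun 12.
Add 4 hours 17 minutes leg 1 → 11:37 PM UTC.
Add 1 hour and 16 minutes layover in Vantage Point → 12:53 AM UTC (Jun 13).
Add 4 hours and 21 minutes leg 2 → 5:14 AM UTC.
Wellington is UTC+12:00, so local arrival = 5:14 AM + 12:00 = 5:14 PM on Jun 13.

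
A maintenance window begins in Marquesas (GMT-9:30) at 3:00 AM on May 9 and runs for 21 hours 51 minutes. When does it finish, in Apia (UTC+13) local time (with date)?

Convert start to UTC: 3:00 AM + 9:30 = 12:30 PM UTC on May 9.
Add 21 hours 51 minutes duration → 10:21 AM UTC (May 10).
Apia is UTC+13:00, so local end time = 10:21 AM + 13:00 = 11:21 PM on May 10.

11:21 PM on May 10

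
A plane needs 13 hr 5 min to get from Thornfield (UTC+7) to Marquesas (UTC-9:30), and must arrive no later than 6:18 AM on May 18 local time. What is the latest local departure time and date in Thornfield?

9:43 AM on May 18

Target arrival in UTC: 6:18 AM + 9:30 = 3:48 PM on May 18.
Subtract 13 hours and 5 minutes → departure 2:43 AM UTC on May 18.
Thornfield is UTC+7:00: 2:43 AM + 7:00 = 9:43 AM on May 18.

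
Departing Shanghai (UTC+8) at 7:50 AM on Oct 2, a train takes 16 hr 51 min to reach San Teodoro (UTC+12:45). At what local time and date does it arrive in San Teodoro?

Convert departure to UTC: 7:50 AM − 8:00 = 11:50 PM UTC on Oct 1.
Add 16 hours and 51 minutes travel time → 4:41 PM UTC (Oct 2).
San Teodoro is UTC+12:45, so local arrival = 4:41 PM + 12:45 = 5:26 AM on Oct 3.

5:26 AM on Oct 3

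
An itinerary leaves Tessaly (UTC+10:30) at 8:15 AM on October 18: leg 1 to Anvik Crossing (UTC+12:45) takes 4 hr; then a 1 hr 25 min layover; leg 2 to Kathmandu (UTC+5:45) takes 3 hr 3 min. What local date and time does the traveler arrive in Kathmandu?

11:58 AM on Oct 18

Convert departure to UTC: 8:15 AM − 10:30 = 9:45 PM UTC on Oct 17.
Add 4 hours leg 1 → 1:45 AM UTC (Oct 18).
Add 1 hour and 25 minutes layover in Anvik Crossing → 3:10 AM UTC.
Add 3 hours 3 minutes leg 2 → 6:13 AM UTC.
Kathmandu is UTC+5:45, so local arrival = 6:13 AM + 5:45 = 11:58 AM on Oct 18.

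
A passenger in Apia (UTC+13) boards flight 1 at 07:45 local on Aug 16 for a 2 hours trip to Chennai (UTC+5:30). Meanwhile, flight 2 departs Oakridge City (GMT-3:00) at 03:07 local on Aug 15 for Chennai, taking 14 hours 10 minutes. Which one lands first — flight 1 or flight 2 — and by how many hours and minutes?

the second, by 28 minutes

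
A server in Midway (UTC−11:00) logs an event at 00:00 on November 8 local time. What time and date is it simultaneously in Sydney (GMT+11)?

22:00 on November 8

Sydney is 22:00 ahead of Midway.
Shift by the zone difference: 00:00 + 22:00 = 22:00 on Nov 8 in Sydney.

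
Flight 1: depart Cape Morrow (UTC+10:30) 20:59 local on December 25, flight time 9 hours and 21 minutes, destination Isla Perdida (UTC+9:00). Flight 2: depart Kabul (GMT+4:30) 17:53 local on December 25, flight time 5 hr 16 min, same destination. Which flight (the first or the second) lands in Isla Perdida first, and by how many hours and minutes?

Flight 1 in UTC: 20:59 − 10:30 = 10:29 on Dec 25.
+9 hours 21 minutes → arrive 19:50 UTC on Dec 25.
Flight 2 in UTC: 17:53 − 4:30 = 13:23 on Dec 25.
+5 hours and 16 minutes → arrive 18:39 UTC on Dec 25.
Flight 2 lands earlier by 1 hour 11 minutes.

the second, by 1 hour 11 minutes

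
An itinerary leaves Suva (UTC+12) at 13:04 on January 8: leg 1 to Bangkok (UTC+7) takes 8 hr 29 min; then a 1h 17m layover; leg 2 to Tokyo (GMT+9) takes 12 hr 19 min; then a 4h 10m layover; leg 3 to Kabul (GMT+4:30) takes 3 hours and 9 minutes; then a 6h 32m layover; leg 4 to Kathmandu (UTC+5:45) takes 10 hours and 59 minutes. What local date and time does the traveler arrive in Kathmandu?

Convert departure to UTC: 13:04 − 12:00 = 01:04 UTC on Jan 8.
Add 8 hours 29 minutes leg 1 → 09:33 UTC.
Add 1 hour 17 minutes layover in Bangkok → 10:50 UTC.
Add 12 hours and 19 minutes leg 2 → 23:09 UTC.
Add 4 hours 10 minutes layover in Tokyo → 03:19 UTC (Jan 9).
Add 3 hours and 9 minutes leg 3 → 06:28 UTC.
Add 6 hours 32 minutes layover in Kabul → 13:00 UTC.
Add 10 hours 59 minutes leg 4 → 23:59 UTC.
Kathmandu is UTC+5:45, so local arrival = 23:59 + 5:45 = 05:44 on Jan 10.

05:44 on January 10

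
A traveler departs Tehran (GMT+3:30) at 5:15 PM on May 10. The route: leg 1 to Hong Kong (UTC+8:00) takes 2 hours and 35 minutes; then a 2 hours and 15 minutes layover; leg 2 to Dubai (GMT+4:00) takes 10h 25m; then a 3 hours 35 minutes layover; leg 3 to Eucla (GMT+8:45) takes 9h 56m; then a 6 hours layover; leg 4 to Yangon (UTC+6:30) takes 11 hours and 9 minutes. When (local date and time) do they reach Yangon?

Convert departure to UTC: 5:15 PM − 3:30 = 1:45 PM UTC on May 10.
Add 2 hours and 35 minutes leg 1 → 4:20 PM UTC.
Add 2 hours 15 minutes layover in Hong Kong → 6:35 PM UTC.
Add 10 hours 25 minutes leg 2 → 5:00 AM UTC (May 11).
Add 3 hours 35 minutes layover in Dubai → 8:35 AM UTC.
Add 9 hours 56 minutes leg 3 → 6:31 PM UTC.
Add 6 hours layover in Eucla → 12:31 AM UTC (May 12).
Add 11 hours 9 minutes leg 4 → 11:40 AM UTC.
Yangon is UTC+6:30, so local arrival = 11:40 AM + 6:30 = 6:10 PM on May 12.

6:10 PM on May 12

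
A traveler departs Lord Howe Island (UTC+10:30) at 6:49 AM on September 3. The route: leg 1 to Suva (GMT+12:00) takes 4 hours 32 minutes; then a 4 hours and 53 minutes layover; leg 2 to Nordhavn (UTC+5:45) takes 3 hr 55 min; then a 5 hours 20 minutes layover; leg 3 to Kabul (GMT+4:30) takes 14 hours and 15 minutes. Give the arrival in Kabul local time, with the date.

Convert departure to UTC: 6:49 AM − 10:30 = 8:19 PM UTC on Sep 2.
Add 4 hours 32 minutes leg 1 → 12:51 AM UTC (Sep 3).
Add 4 hours and 53 minutes layover in Suva → 5:44 AM UTC.
Add 3 hours 55 minutes leg 2 → 9:39 AM UTC.
Add 5 hours 20 minutes layover in Nordhavn → 2:59 PM UTC.
Add 14 hours and 15 minutes leg 3 → 5:14 AM UTC (Sep 4).
Kabul is UTC+4:30, so local arrival = 5:14 AM + 4:30 = 9:44 AM on Sep 4.

9:44 AM on September 4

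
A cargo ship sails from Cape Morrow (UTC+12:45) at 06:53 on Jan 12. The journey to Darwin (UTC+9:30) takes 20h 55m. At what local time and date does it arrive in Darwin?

00:33 on Jan 13

Convert departure to UTC: 06:53 − 12:45 = 18:08 UTC on Jan 11.
Add 20 hours and 55 minutes travel time → 15:03 UTC (Jan 12).
Darwin is UTC+9:30, so local arrival = 15:03 + 9:30 = 00:33 on Jan 13.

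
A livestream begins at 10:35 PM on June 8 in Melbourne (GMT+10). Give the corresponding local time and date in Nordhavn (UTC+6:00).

6:35 PM on Jun 8

In UTC: 10:35 PM − 10:00 = 12:35 PM on Jun 8.
Nordhavn is UTC+6:00: 12:35 PM + 6:00 = 6:35 PM on Jun 8.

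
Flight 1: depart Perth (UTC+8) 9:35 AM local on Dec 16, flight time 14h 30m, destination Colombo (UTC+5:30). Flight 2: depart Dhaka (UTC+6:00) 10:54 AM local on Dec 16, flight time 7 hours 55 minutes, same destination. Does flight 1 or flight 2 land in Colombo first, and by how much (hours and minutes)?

Flight 1 in UTC: 9:35 AM − 8:00 = 1:35 AM on Dec 16.
+14 hours 30 minutes → arrive 4:05 PM UTC on Dec 16.
Flight 2 in UTC: 10:54 AM − 6:00 = 4:54 AM on Dec 16.
+7 hours 55 minutes → arrive 12:49 PM UTC on Dec 16.
Flight 2 lands earlier by 3 hours 16 minutes.

the second, by 3 hours 16 minutes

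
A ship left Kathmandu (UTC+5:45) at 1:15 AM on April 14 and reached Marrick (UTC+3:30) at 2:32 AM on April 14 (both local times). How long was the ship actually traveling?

3 hours 32 minutes

Marrick is 2:15 behind Kathmandu.
Clock-face elapsed time (ignoring zones) is 1 hour 17 minutes.
Actual elapsed = 1 hour 17 minutes + 2:15 = 3 hours 32 minutes.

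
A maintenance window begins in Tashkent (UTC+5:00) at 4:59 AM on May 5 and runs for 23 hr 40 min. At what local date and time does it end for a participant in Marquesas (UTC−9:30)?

2:09 PM on May 5

Marquesas is 14:30 behind Tashkent.
After 23 hours 40 minutes it is 4:39 AM (May 6) in Tashkent.
Shift by the zone difference: 4:39 AM − 14:30 = 2:09 PM on May 5 in Marquesas.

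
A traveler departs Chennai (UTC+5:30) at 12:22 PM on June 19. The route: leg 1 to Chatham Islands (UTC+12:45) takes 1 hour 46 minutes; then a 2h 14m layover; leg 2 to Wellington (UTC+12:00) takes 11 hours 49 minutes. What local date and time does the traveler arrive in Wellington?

10:41 AM on Jun 20

Convert departure to UTC: 12:22 PM − 5:30 = 6:52 AM UTC on Jun 19.
Add 1 hour and 46 minutes leg 1 → 8:38 AM UTC.
Add 2 hours and 14 minutes layover in Chatham Islands → 10:52 AM UTC.
Add 11 hours and 49 minutes leg 2 → 10:41 PM UTC.
Wellington is UTC+12:00, so local arrival = 10:41 PM + 12:00 = 10:41 AM on Jun 20.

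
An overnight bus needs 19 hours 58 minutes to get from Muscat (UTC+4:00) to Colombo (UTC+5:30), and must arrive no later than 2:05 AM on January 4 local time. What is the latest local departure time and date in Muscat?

4:37 AM on January 3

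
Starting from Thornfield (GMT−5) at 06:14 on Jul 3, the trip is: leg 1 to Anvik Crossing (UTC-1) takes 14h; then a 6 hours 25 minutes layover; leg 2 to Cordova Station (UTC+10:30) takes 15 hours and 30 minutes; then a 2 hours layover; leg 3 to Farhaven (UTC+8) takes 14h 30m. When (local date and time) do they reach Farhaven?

23:39 on July 5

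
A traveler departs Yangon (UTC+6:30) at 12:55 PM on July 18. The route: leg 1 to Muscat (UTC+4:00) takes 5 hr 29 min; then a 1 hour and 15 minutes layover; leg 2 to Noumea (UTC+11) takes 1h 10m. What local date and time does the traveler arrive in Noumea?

1:19 AM on Jul 19

Convert departure to UTC: 12:55 PM − 6:30 = 6:25 AM UTC on Jul 18.
Add 5 hours 29 minutes leg 1 → 11:54 AM UTC.
Add 1 hour and 15 minutes layover in Muscat → 1:09 PM UTC.
Add 1 hour and 10 minutes leg 2 → 2:19 PM UTC.
Noumea is UTC+11:00, so local arrival = 2:19 PM + 11:00 = 1:19 AM on Jul 19.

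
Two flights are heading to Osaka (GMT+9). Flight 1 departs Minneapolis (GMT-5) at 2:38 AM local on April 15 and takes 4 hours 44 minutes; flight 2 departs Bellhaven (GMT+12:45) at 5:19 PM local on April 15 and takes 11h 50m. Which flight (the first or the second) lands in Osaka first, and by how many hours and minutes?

the first, by 4 hours 2 minutes

Flight 1 in UTC: 2:38 AM + 5:00 = 7:38 AM on Apr 15.
+4 hours and 44 minutes → arrive 12:22 PM UTC on Apr 15.
Flight 2 in UTC: 5:19 PM − 12:45 = 4:34 AM on Apr 15.
+11 hours and 50 minutes → arrive 4:24 PM UTC on Apr 15.
Flight 1 lands earlier by 4 hours 2 minutes.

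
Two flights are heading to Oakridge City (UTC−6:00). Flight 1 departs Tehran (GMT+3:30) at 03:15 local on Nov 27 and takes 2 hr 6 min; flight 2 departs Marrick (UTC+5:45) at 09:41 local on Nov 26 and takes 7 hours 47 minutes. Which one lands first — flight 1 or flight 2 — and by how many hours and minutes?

Flight 1 in UTC: 03:15 − 3:30 = 23:45 on Nov 26.
+2 hours 6 minutes → arrive 01:51 UTC on Nov 27.
Flight 2 in UTC: 09:41 − 5:45 = 03:56 on Nov 26.
+7 hours and 47 minutes → arrive 11:43 UTC on Nov 26.
Flight 2 lands earlier by 14 hours 8 minutes.

the second, by 14 hours 8 minutes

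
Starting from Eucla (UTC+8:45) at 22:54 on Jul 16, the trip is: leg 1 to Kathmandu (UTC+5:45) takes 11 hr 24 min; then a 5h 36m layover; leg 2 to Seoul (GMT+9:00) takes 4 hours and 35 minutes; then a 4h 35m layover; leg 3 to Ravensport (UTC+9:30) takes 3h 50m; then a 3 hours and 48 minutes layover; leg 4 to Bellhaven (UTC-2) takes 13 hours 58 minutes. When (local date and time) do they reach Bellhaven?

Convert departure to UTC: 22:54 − 8:45 = 14:09 UTC on Jul 16.
Add 11 hours 24 minutes leg 1 → 01:33 UTC (Jul 17).
Add 5 hours 36 minutes layover in Kathmandu → 07:09 UTC.
Add 4 hours and 35 minutes leg 2 → 11:44 UTC.
Add 4 hours and 35 minutes layover in Seoul → 16:19 UTC.
Add 3 hours 50 minutes leg 3 → 20:09 UTC.
Add 3 hours and 48 minutes layover in Ravensport → 23:57 UTC.
Add 13 hours and 58 minutes leg 4 → 13:55 UTC (Jul 18).
Bellhaven is UTC−2:00, so local arrival = 13:55 − 2:00 = 11:55 on Jul 18.

11:55 on Jul 18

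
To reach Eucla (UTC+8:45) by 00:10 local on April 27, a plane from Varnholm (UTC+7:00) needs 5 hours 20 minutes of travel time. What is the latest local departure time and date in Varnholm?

Target arrival in UTC: 00:10 − 8:45 = 15:25 on Apr 26.
Subtract 5 hours and 20 minutes → departure 10:05 UTC on Apr 26.
Varnholm is UTC+7:00: 10:05 + 7:00 = 17:05 on Apr 26.

17:05 on Apr 26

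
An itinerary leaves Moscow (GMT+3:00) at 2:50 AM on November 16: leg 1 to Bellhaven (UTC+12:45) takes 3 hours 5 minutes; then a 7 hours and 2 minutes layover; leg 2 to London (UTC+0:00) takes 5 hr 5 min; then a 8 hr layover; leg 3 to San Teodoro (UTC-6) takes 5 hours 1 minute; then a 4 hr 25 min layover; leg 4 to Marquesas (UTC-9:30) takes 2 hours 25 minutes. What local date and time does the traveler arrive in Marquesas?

Convert departure to UTC: 2:50 AM − 3:00 = 11:50 PM UTC on Nov 15.
Add 3 hours and 5 minutes leg 1 → 2:55 AM UTC (Nov 16).
Add 7 hours and 2 minutes layover in Bellhaven → 9:57 AM UTC.
Add 5 hours and 5 minutes leg 2 → 3:02 PM UTC.
Add 8 hours layover in London → 11:02 PM UTC.
Add 5 hours and 1 minute leg 3 → 4:03 AM UTC (Nov 17).
Add 4 hours and 25 minutes layover in San Teodoro → 8:28 AM UTC.
Add 2 hours and 25 minutes leg 4 → 10:53 AM UTC.
Marquesas is UTC−9:30, so local arrival = 10:53 AM − 9:30 = 1:23 AM on Nov 17.

1:23 AM on Nov 17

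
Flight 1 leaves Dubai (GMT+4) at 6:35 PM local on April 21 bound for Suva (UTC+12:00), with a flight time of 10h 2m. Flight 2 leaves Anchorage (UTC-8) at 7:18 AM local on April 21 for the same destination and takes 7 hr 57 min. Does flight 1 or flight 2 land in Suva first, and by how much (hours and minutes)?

Flight 1 in UTC: 6:35 PM − 4:00 = 2:35 PM on Apr 21.
+10 hours and 2 minutes → arrive 12:37 AM UTC on Apr 22.
Flight 2 in UTC: 7:18 AM + 8:00 = 3:18 PM on Apr 21.
+7 hours and 57 minutes → arrive 11:15 PM UTC on Apr 21.
Flight 2 lands earlier by 1 hour 22 minutes.

the second, by 1 hour 22 minutes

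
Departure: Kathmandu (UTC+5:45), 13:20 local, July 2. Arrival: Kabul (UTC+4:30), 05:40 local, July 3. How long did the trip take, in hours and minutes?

17 hours 35 minutes

Kabul is 1:15 behind Kathmandu.
Clock-face elapsed time (ignoring zones) is 16 hours 20 minutes.
Actual elapsed = 16 hours 20 minutes + 1:15 = 17 hours 35 minutes.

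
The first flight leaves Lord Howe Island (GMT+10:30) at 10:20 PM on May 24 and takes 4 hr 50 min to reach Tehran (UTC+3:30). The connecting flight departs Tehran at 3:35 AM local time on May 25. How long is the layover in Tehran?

Convert departure to UTC: 10:20 PM − 10:30 = 11:50 AM UTC on May 24.
Add 4 hours 50 minutes flight time → 4:40 PM UTC.
Tehran is UTC+3:30, so local arrival = 4:40 PM + 3:30 = 8:10 PM on May 24.
Layover = 3:35 AM − 8:10 PM (+1 day) = 7 hours 25 minutes.

7 hours 25 minutes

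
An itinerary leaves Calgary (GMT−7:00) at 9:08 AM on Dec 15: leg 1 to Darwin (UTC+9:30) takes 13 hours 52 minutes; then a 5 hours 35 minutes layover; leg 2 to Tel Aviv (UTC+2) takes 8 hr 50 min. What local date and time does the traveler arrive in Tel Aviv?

10:25 PM on December 16

Convert departure to UTC: 9:08 AM + 7:00 = 4:08 PM UTC on Dec 15.
Add 13 hours 52 minutes leg 1 → 6:00 AM UTC (Dec 16).
Add 5 hours and 35 minutes layover in Darwin → 11:35 AM UTC.
Add 8 hours and 50 minutes leg 2 → 8:25 PM UTC.
Tel Aviv is UTC+2:00, so local arrival = 8:25 PM + 2:00 = 10:25 PM on Dec 16.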